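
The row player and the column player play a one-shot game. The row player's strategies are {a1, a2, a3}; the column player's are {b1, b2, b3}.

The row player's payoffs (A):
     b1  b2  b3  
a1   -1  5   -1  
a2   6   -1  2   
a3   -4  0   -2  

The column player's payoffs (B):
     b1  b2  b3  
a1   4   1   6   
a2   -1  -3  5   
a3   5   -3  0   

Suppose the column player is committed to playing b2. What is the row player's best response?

a1

With the column player fixed at b2, the row player's payoffs are: a1 → 5, a2 → -1, a3 → 0.
The maximum is 5, achieved by a1.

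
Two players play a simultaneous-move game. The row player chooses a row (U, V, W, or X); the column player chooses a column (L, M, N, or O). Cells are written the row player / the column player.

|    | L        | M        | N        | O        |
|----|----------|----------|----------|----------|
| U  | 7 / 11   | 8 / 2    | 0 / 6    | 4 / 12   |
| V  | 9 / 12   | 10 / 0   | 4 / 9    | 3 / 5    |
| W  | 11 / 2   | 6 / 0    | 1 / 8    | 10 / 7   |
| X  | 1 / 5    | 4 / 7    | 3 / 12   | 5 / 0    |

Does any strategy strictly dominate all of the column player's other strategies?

No strictly dominant strategy

A strategy is strictly dominant if it gives the column player a strictly higher payoff than every other strategy, against every choice by the opponent.
L is not dominant: against U, O gives 12 > 11.
M is not dominant: against U, L gives 11 > 2.
N is not dominant: against U, L gives 11 > 6.
O is not dominant: against V, L gives 12 > 5.
No single strategy is best against every opponent action.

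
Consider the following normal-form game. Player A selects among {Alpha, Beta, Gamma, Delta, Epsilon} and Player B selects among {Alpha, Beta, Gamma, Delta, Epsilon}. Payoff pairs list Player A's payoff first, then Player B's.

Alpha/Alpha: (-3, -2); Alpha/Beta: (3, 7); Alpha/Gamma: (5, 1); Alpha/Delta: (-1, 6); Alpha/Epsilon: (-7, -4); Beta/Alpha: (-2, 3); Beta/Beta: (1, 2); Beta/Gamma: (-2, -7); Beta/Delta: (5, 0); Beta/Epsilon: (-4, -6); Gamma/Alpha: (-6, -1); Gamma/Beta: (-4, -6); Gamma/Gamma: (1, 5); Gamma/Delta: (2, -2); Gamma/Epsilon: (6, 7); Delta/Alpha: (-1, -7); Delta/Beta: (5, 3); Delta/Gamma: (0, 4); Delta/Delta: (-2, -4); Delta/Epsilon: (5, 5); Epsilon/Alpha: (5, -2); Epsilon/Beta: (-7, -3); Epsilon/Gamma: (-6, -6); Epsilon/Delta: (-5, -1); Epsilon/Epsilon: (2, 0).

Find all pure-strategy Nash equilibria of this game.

Check mutual best responses: a cell is a NE iff neither player can gain by unilaterally deviating.
Player A's best responses — vs Alpha: Epsilon (payoff 5); vs Beta: Delta (payoff 5); vs Gamma: Alpha (payoff 5); vs Delta: Beta (payoff 5); vs Epsilon: Gamma (payoff 6).
Player B's best responses — vs Alpha: Beta (payoff 7); vs Beta: Alpha (payoff 3); vs Gamma: Epsilon (payoff 7); vs Delta: Epsilon (payoff 5); vs Epsilon: Epsilon (payoff 0).
The only mutual best response is (Gamma, Epsilon); neither player gains by switching there.

(Gamma, Epsilon)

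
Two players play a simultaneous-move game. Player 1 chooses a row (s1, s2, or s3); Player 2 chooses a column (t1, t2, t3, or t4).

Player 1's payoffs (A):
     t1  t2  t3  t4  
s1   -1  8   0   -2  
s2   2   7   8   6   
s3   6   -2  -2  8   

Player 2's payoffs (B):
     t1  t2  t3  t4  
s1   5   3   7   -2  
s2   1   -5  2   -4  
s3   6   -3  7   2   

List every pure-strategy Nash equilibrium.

A profile is a Nash equilibrium when each player is best-responding to the other.
Player 1's best responses — vs t1: s3 (payoff 6); vs t2: s1 (payoff 8); vs t3: s2 (payoff 8); vs t4: s3 (payoff 8).
Player 2's best responses — vs s1: t3 (payoff 7); vs s2: t3 (payoff 2); vs s3: t3 (payoff 7).
The only mutual best response is (s2, t3); neither player gains by switching there.

(s2, t3)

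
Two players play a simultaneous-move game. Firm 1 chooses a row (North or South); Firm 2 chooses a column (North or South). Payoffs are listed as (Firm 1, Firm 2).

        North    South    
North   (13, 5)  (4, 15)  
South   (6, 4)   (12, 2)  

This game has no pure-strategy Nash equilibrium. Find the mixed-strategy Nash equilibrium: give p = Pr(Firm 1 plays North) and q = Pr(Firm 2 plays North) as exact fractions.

p = 1/6, q = 8/15

In a mixed NE each player is indifferent between their pure strategies, so the opponent's mix sets the indifference.
Firm 2 indifferent between North and South: p·5 + (1−p)·4 = p·15 + (1−p)·2 ⟹ 4 + 1p = 2 + 13p ⟹ p = 1/6.
Firm 1 indifferent between North and South: q·13 + (1−q)·4 = q·6 + (1−q)·12 ⟹ 4 + 9q = 12 + (-6)q ⟹ q = 8/15.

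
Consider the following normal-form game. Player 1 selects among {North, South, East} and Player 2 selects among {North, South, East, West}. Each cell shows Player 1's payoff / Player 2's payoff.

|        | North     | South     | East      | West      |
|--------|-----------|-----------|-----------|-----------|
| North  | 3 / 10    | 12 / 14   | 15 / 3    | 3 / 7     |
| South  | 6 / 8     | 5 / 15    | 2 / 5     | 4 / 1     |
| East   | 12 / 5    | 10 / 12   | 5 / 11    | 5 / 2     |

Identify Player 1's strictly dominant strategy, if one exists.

Check whether one of Player 1's strategies beats all alternatives regardless of what the opponent does.
North is not dominant: against North, South gives 6 > 3.
South is not dominant: against North, East gives 12 > 6.
East is not dominant: against South, North gives 12 > 10.
No single strategy is best against every opponent action.

None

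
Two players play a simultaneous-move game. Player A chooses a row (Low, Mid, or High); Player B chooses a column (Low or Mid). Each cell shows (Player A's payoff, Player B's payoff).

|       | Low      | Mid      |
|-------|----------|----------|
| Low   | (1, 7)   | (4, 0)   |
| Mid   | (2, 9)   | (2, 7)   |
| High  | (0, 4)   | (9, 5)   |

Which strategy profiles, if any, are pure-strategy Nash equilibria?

A profile is a Nash equilibrium when each player is best-responding to the other.
Player A's best responses — vs Low: Mid (payoff 2); vs Mid: High (payoff 9).
Player B's best responses — vs Low: Low (payoff 7); vs Mid: Low (payoff 9); vs High: Mid (payoff 5).
Mutual best responses occur at (Mid, Low) and (High, Mid); at each, neither player gains by switching.

(Mid, Low) and (High, Mid)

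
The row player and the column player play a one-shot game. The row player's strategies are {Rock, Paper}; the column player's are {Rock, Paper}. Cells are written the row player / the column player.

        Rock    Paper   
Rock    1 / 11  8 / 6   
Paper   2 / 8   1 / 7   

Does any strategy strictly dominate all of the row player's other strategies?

No strictly dominant strategy

A strategy is strictly dominant if it gives the row player a strictly higher payoff than every other strategy, against every choice by the opponent.
Rock is not dominant: against Rock, Paper gives 2 > 1.
Paper is not dominant: against Paper, Rock gives 8 > 1.
No single strategy is best against every opponent action.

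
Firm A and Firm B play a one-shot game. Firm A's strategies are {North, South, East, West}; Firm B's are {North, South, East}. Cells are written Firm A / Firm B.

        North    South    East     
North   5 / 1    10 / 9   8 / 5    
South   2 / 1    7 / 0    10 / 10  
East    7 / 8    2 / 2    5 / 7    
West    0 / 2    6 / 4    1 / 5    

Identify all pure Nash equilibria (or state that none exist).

Find each player's best response to every opponent strategy; NE are the intersections.
Firm A's best responses — vs North: East (payoff 7); vs South: North (payoff 10); vs East: South (payoff 10).
Firm B's best responses — vs North: South (payoff 9); vs South: East (payoff 10); vs East: North (payoff 8); vs West: East (payoff 5).
Mutual best responses occur at (North, South), (South, East), and (East, North); at each, neither player gains by switching.

(North, South), (South, East), and (East, North)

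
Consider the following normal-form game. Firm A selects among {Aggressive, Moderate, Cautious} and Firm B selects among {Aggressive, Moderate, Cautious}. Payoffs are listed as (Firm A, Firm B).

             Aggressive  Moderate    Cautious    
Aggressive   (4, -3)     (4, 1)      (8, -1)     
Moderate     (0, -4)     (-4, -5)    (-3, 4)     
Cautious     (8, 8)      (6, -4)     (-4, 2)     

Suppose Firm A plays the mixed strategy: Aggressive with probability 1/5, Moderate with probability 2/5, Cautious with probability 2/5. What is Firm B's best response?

Compute Firm B's expected payoff from each pure strategy against the given mix.
Aggressive: (1/5)·(-3) + (2/5)·(-4) + (2/5)·8 = 1
Moderate: (1/5)·1 + (2/5)·(-5) + (2/5)·(-4) = -17/5
Cautious: (1/5)·(-1) + (2/5)·4 + (2/5)·2 = 11/5
Highest expected payoff is 11/5, from Cautious.

Cautious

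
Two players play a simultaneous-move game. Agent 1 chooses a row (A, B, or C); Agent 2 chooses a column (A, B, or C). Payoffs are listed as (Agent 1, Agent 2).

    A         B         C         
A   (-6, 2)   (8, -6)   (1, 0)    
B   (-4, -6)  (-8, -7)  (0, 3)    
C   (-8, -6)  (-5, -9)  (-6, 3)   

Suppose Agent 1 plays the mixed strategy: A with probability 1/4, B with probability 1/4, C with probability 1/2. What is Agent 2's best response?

Agent 2's best reply maximizes expected payoff against the mix.
A: (1/4)·2 + (1/4)·(-6) + (1/2)·(-6) = -4
B: (1/4)·(-6) + (1/4)·(-7) + (1/2)·(-9) = -31/4
C: (1/4)·0 + (1/4)·3 + (1/2)·3 = 9/4
Highest expected payoff is 9/4, from C.

C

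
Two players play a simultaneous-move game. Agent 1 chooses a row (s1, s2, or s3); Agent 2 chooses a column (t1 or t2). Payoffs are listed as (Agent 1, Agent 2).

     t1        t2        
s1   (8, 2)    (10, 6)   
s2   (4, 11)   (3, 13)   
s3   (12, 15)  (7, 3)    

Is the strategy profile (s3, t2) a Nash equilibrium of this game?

No

Holding Agent 2 at t2: Agent 1 gets 7 from s3 but could get 10 by switching to s1. Agent 1 has a profitable deviation.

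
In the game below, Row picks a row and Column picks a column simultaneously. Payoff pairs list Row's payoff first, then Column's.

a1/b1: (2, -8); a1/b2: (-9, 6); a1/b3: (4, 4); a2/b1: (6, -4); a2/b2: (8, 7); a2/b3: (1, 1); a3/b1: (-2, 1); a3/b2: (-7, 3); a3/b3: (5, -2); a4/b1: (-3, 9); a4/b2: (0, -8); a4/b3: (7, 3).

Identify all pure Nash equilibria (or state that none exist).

(a2, b2)

Check mutual best responses: a cell is a NE iff neither player can gain by unilaterally deviating.
Row's best responses — vs b1: a2 (payoff 6); vs b2: a2 (payoff 8); vs b3: a4 (payoff 7).
Column's best responses — vs a1: b2 (payoff 6); vs a2: b2 (payoff 7); vs a3: b2 (payoff 3); vs a4: b1 (payoff 9).
The only mutual best response is (a2, b2); neither player gains by switching there.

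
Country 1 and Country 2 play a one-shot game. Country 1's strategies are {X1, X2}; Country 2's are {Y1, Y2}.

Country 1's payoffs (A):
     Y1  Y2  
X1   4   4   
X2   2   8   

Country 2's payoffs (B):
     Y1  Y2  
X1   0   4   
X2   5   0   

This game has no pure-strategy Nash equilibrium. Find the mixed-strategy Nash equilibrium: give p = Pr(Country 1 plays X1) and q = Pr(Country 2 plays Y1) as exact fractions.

Each player's mixing probability is pinned down by making the *other* player indifferent.
Country 2 indifferent between Y1 and Y2: p·0 + (1−p)·5 = p·4 + (1−p)·0 ⟹ 5 + (-5)p = 0 + 4p ⟹ p = 5/9.
Country 1 indifferent between X1 and X2: q·4 + (1−q)·4 = q·2 + (1−q)·8 ⟹ 4 + 0q = 8 + (-6)q ⟹ q = 2/3.

p = 5/9, q = 2/3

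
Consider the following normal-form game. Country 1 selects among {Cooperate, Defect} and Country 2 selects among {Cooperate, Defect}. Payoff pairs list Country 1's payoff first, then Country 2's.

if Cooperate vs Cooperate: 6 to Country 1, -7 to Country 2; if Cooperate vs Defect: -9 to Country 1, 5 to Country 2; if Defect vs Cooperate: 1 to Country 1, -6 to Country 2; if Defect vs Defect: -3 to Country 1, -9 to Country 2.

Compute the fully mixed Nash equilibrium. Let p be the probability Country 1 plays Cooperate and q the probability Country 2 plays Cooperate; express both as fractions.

Each player's mixing probability is pinned down by making the *other* player indifferent.
Country 2 indifferent between Cooperate and Defect: p·(-7) + (1−p)·(-6) = p·5 + (1−p)·(-9) ⟹ (-6) + (-1)p = (-9) + 14p ⟹ p = 1/5.
Country 1 indifferent between Cooperate and Defect: q·6 + (1−q)·(-9) = q·1 + (1−q)·(-3) ⟹ (-9) + 15q = (-3) + 4q ⟹ q = 6/11.

p = 1/5, q = 6/11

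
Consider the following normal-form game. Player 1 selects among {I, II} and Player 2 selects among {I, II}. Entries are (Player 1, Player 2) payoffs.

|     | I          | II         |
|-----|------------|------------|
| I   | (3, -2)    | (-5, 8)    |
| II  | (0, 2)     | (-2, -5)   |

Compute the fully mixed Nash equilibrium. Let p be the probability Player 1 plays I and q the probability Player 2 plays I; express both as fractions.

p = 7/17, q = 1/2

Each player's mixing probability is pinned down by making the *other* player indifferent.
Player 2 indifferent between I and II: p·(-2) + (1−p)·2 = p·8 + (1−p)·(-5) ⟹ 2 + (-4)p = (-5) + 13p ⟹ p = 7/17.
Player 1 indifferent between I and II: q·3 + (1−q)·(-5) = q·0 + (1−q)·(-2) ⟹ (-5) + 8q = (-2) + 2q ⟹ q = 1/2.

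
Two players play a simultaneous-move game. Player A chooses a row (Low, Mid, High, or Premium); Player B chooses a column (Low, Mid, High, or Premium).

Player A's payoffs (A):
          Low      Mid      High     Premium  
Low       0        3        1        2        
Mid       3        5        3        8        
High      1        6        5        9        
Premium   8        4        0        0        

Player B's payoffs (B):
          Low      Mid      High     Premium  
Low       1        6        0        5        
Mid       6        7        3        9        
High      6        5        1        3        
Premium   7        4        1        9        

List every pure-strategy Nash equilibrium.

There is no pure-strategy Nash equilibrium

Find each player's best response to every opponent strategy; NE are the intersections.
Player A's best responses — vs Low: Premium (payoff 8); vs Mid: High (payoff 6); vs High: High (payoff 5); vs Premium: High (payoff 9).
Player B's best responses — vs Low: Mid (payoff 6); vs Mid: Premium (payoff 9); vs High: Low (payoff 6); vs Premium: Premium (payoff 9).
No cell has both players best-responding. For instance, Player A's best reply to Mid is High, but against High Player B prefers Low over Mid.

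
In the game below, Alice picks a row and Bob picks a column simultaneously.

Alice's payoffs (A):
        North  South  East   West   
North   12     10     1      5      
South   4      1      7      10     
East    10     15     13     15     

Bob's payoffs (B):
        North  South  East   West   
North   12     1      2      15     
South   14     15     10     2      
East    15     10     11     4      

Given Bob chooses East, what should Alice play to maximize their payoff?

East

With Bob fixed at East, Alice's payoffs are: North → 1, South → 7, East → 13.
The maximum is 13, achieved by East.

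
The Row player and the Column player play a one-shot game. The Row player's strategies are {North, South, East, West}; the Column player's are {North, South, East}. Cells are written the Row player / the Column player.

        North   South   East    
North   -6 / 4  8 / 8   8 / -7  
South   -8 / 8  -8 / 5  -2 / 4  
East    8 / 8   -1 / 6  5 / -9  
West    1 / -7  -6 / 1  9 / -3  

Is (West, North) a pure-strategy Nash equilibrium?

No

Holding the Column player at North: the Row player gets 1 from West but could get 8 by switching to East. The Row player has a profitable deviation.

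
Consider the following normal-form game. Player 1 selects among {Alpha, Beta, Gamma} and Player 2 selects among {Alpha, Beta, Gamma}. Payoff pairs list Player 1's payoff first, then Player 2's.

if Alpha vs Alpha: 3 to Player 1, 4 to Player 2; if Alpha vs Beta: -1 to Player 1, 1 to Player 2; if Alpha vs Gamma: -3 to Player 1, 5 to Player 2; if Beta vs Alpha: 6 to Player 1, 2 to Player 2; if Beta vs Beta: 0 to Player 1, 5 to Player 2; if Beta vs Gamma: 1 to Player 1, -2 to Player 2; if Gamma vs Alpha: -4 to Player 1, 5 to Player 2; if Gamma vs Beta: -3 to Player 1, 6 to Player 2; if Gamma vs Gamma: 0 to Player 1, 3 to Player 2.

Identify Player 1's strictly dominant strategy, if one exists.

Beta

A strategy is strictly dominant if it gives Player 1 a strictly higher payoff than every other strategy, against every choice by the opponent.
Beta strictly dominates: vs Alpha: 6 > each of {3, -4}; vs Beta: 0 > each of {-1, -3}; vs Gamma: 1 > each of {-3, 0}.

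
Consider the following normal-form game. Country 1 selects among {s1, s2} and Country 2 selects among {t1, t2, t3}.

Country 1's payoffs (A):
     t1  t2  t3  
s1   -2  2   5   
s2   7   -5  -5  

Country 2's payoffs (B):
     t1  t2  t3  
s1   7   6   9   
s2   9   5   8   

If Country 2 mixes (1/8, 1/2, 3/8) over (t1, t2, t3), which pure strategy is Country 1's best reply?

s1

Country 1's best reply maximizes expected payoff against the mix.
s1: (1/8)·(-2) + (1/2)·2 + (3/8)·5 = 21/8
s2: (1/8)·7 + (1/2)·(-5) + (3/8)·(-5) = -7/2
Highest expected payoff is 21/8, from s1.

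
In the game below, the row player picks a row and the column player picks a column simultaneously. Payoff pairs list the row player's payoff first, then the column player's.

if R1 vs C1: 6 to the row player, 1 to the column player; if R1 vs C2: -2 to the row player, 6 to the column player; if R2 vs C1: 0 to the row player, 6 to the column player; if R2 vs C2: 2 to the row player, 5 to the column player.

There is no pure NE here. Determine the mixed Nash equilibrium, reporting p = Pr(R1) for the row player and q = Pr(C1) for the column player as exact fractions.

Each player's mixing probability is pinned down by making the *other* player indifferent.
The column player indifferent between C1 and C2: p·1 + (1−p)·6 = p·6 + (1−p)·5 ⟹ 6 + (-5)p = 5 + 1p ⟹ p = 1/6.
The row player indifferent between R1 and R2: q·6 + (1−q)·(-2) = q·0 + (1−q)·2 ⟹ (-2) + 8q = 2 + (-2)q ⟹ q = 2/5.

p = 1/6, q = 2/5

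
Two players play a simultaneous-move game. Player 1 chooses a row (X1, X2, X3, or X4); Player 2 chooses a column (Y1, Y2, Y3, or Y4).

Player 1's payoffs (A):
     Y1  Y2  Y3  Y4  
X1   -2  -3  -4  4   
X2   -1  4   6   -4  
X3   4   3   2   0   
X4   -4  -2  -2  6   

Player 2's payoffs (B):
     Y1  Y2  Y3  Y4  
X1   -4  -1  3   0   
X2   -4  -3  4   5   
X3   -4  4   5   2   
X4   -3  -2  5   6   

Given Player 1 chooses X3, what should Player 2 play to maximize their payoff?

Y3

With Player 1 fixed at X3, Player 2's payoffs are: Y1 → -4, Y2 → 4, Y3 → 5, Y4 → 2.
The maximum is 5, achieved by Y3.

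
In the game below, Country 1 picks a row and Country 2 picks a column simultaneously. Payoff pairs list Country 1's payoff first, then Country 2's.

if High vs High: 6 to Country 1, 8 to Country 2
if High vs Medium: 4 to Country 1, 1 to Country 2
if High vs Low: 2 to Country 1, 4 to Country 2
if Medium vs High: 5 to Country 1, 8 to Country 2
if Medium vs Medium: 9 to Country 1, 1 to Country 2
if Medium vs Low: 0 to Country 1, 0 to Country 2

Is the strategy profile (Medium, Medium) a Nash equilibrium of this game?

Holding Country 2 at Medium: Country 1 gets 9 from Medium, versus 4 from High. No profitable deviation for Country 1.
Holding Country 1 at Medium: Country 2 gets 1 from Medium but could get 8 by switching to High. Country 2 has a profitable deviation.

No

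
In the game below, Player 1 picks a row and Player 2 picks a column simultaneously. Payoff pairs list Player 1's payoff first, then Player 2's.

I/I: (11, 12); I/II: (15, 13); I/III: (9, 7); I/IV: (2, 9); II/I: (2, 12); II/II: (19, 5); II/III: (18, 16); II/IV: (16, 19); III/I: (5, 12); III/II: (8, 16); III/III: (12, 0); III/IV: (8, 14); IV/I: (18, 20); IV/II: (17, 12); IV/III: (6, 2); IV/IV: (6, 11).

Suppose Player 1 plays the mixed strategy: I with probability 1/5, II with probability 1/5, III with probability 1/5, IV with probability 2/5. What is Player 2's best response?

I

Player 2's best reply maximizes expected payoff against the mix.
I: (1/5)·12 + (1/5)·12 + (1/5)·12 + (2/5)·20 = 76/5
II: (1/5)·13 + (1/5)·5 + (1/5)·16 + (2/5)·12 = 58/5
III: (1/5)·7 + (1/5)·16 + (1/5)·0 + (2/5)·2 = 27/5
IV: (1/5)·9 + (1/5)·19 + (1/5)·14 + (2/5)·11 = 64/5
Highest expected payoff is 76/5, from I.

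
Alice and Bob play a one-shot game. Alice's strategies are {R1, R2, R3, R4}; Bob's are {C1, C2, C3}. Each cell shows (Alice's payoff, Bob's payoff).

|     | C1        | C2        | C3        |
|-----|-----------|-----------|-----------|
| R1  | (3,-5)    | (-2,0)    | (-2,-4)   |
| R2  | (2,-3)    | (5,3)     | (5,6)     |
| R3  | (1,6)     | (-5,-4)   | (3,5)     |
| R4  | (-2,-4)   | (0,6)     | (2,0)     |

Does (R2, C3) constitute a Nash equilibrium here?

Yes

Holding Bob at C3: Alice gets 5 from R2, versus -2 from R1, 3 from R3, 2 from R4. No profitable deviation for Alice.
Holding Alice at R2: Bob gets 6 from C3, versus -3 from C1, 3 from C2. No profitable deviation for Bob either.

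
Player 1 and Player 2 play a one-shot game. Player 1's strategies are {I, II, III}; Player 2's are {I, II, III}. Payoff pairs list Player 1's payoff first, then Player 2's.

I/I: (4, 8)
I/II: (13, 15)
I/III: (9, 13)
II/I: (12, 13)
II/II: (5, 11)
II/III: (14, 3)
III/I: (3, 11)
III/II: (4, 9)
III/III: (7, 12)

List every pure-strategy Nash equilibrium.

A profile is a Nash equilibrium when each player is best-responding to the other.
Player 1's best responses — vs I: II (payoff 12); vs II: I (payoff 13); vs III: II (payoff 14).
Player 2's best responses — vs I: II (payoff 15); vs II: I (payoff 13); vs III: III (payoff 12).
Mutual best responses occur at (I, II) and (II, I); at each, neither player gains by switching.

(I, II) and (II, I)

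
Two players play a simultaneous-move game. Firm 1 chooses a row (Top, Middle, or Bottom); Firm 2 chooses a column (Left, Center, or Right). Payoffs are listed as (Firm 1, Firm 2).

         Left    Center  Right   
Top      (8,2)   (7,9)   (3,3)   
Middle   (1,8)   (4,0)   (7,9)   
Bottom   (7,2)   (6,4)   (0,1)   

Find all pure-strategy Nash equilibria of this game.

(Top, Center) and (Middle, Right)

A profile is a Nash equilibrium when each player is best-responding to the other.
Firm 1's best responses — vs Left: Top (payoff 8); vs Center: Top (payoff 7); vs Right: Middle (payoff 7).
Firm 2's best responses — vs Top: Center (payoff 9); vs Middle: Right (payoff 9); vs Bottom: Center (payoff 4).
Mutual best responses occur at (Top, Center) and (Middle, Right); at each, neither player gains by switching.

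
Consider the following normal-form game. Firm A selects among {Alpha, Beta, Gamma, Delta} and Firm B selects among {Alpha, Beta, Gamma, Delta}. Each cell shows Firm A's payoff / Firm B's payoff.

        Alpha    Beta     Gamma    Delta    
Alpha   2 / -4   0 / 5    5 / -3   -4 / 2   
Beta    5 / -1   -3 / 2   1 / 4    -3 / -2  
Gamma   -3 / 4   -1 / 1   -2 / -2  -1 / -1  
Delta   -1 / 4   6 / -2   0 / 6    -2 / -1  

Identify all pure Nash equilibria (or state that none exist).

Find each player's best response to every opponent strategy; NE are the intersections.
Firm A's best responses — vs Alpha: Beta (payoff 5); vs Beta: Delta (payoff 6); vs Gamma: Alpha (payoff 5); vs Delta: Gamma (payoff -1).
Firm B's best responses — vs Alpha: Beta (payoff 5); vs Beta: Gamma (payoff 4); vs Gamma: Alpha (payoff 4); vs Delta: Gamma (payoff 6).
No cell has both players best-responding. For instance, Firm A's best reply to Gamma is Alpha, but against Alpha Firm B prefers Beta over Gamma.

None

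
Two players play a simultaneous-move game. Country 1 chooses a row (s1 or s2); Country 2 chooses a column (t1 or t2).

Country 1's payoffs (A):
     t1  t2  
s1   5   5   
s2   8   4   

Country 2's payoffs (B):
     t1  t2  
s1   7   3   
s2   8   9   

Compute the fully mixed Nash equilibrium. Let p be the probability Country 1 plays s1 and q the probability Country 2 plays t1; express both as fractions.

p = 1/5, q = 1/4

Each player's mixing probability is pinned down by making the *other* player indifferent.
Country 2 indifferent between t1 and t2: p·7 + (1−p)·8 = p·3 + (1−p)·9 ⟹ 8 + (-1)p = 9 + (-6)p ⟹ p = 1/5.
Country 1 indifferent between s1 and s2: q·5 + (1−q)·5 = q·8 + (1−q)·4 ⟹ 5 + 0q = 4 + 4q ⟹ q = 1/4.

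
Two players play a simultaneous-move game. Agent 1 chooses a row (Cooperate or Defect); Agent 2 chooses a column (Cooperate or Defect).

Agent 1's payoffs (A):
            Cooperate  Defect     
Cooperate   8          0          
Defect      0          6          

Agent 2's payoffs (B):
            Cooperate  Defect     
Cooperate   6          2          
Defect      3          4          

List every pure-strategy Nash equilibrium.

Check mutual best responses: a cell is a NE iff neither player can gain by unilaterally deviating.
Agent 1's best responses — vs Cooperate: Cooperate (payoff 8); vs Defect: Defect (payoff 6).
Agent 2's best responses — vs Cooperate: Cooperate (payoff 6); vs Defect: Defect (payoff 4).
Mutual best responses occur at (Cooperate, Cooperate) and (Defect, Defect); at each, neither player gains by switching.

(Cooperate, Cooperate) and (Defect, Defect)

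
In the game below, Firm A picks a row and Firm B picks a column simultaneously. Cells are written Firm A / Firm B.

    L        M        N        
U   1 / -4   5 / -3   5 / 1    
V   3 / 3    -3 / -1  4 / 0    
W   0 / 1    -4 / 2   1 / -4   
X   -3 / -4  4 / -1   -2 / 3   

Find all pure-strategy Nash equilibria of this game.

Check mutual best responses: a cell is a NE iff neither player can gain by unilaterally deviating.
Firm A's best responses — vs L: V (payoff 3); vs M: U (payoff 5); vs N: U (payoff 5).
Firm B's best responses — vs U: N (payoff 1); vs V: L (payoff 3); vs W: M (payoff 2); vs X: N (payoff 3).
Mutual best responses occur at (U, N) and (V, L); at each, neither player gains by switching.

(U, N) and (V, L)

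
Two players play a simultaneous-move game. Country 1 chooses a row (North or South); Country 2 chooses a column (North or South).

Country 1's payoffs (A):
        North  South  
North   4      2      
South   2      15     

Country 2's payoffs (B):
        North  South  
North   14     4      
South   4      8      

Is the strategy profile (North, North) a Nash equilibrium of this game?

Yes

Holding Country 2 at North: Country 1 gets 4 from North, versus 2 from South. No profitable deviation for Country 1.
Holding Country 1 at North: Country 2 gets 14 from North, versus 4 from South. No profitable deviation for Country 2 either.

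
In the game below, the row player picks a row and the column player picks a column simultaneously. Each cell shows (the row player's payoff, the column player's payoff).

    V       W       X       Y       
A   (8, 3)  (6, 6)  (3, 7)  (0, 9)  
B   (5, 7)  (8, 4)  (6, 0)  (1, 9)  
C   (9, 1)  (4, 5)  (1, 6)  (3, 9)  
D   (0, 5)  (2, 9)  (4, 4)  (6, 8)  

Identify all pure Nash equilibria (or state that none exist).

None

Find each player's best response to every opponent strategy; NE are the intersections.
The row player's best responses — vs V: C (payoff 9); vs W: B (payoff 8); vs X: B (payoff 6); vs Y: D (payoff 6).
The column player's best responses — vs A: Y (payoff 9); vs B: Y (payoff 9); vs C: Y (payoff 9); vs D: W (payoff 9).
No cell has both players best-responding. For instance, the row player's best reply to X is B, but against B the column player prefers Y over X.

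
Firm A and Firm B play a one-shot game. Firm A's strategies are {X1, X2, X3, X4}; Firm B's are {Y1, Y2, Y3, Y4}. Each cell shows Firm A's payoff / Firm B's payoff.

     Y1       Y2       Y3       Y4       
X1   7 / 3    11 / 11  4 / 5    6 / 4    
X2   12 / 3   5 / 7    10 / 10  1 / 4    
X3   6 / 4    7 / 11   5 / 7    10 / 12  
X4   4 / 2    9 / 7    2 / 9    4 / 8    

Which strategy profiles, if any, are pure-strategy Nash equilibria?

Find each player's best response to every opponent strategy; NE are the intersections.
Firm A's best responses — vs Y1: X2 (payoff 12); vs Y2: X1 (payoff 11); vs Y3: X2 (payoff 10); vs Y4: X3 (payoff 10).
Firm B's best responses — vs X1: Y2 (payoff 11); vs X2: Y3 (payoff 10); vs X3: Y4 (payoff 12); vs X4: Y3 (payoff 9).
Mutual best responses occur at (X1, Y2), (X2, Y3), and (X3, Y4); at each, neither player gains by switching.

(X1, Y2), (X2, Y3), and (X3, Y4)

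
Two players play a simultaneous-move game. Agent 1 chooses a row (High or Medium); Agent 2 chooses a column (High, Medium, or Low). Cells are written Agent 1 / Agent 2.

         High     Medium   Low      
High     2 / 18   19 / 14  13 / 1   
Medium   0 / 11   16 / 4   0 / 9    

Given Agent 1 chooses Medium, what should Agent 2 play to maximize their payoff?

With Agent 1 fixed at Medium, Agent 2's payoffs are: High → 11, Medium → 4, Low → 9.
The maximum is 11, achieved by High.

High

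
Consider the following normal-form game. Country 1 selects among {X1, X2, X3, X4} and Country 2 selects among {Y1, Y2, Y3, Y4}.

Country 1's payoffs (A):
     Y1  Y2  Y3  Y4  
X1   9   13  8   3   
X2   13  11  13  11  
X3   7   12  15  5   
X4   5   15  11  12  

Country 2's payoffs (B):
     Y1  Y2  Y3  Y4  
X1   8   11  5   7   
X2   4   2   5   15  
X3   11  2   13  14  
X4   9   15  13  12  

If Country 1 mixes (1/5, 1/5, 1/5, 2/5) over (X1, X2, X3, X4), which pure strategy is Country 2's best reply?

Y4

Country 2's best reply maximizes expected payoff against the mix.
Y1: (1/5)·8 + (1/5)·4 + (1/5)·11 + (2/5)·9 = 41/5
Y2: (1/5)·11 + (1/5)·2 + (1/5)·2 + (2/5)·15 = 9
Y3: (1/5)·5 + (1/5)·5 + (1/5)·13 + (2/5)·13 = 49/5
Y4: (1/5)·7 + (1/5)·15 + (1/5)·14 + (2/5)·12 = 12
Highest expected payoff is 12, from Y4.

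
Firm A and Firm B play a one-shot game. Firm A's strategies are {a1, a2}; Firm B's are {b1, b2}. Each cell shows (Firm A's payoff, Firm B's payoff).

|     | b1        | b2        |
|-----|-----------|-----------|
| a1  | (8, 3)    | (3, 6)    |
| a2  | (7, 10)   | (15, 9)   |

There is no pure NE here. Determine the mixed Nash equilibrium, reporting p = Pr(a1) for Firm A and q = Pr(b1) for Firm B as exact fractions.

p = 1/4, q = 12/13

In a mixed NE each player is indifferent between their pure strategies, so the opponent's mix sets the indifference.
Firm B indifferent between b1 and b2: p·3 + (1−p)·10 = p·6 + (1−p)·9 ⟹ 10 + (-7)p = 9 + (-3)p ⟹ p = 1/4.
Firm A indifferent between a1 and a2: q·8 + (1−q)·3 = q·7 + (1−q)·15 ⟹ 3 + 5q = 15 + (-8)q ⟹ q = 12/13.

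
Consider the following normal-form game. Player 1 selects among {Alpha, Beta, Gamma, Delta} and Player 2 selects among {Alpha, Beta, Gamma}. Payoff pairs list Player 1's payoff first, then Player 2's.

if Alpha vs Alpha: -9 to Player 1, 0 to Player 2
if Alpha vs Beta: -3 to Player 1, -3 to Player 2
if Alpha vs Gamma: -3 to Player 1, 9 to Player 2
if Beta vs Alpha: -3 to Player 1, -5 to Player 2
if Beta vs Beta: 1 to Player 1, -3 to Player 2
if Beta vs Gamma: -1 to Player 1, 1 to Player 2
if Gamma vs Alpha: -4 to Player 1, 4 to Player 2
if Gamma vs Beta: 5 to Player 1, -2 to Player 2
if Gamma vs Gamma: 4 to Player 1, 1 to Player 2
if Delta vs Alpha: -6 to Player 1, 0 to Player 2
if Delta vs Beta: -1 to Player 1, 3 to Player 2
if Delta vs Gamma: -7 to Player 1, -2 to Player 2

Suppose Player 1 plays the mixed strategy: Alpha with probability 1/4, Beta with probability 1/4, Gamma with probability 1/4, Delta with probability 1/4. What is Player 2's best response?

Gamma

Compute Player 2's expected payoff from each pure strategy against the given mix.
Alpha: (1/4)·0 + (1/4)·(-5) + (1/4)·4 + (1/4)·0 = -1/4
Beta: (1/4)·(-3) + (1/4)·(-3) + (1/4)·(-2) + (1/4)·3 = -5/4
Gamma: (1/4)·9 + (1/4)·1 + (1/4)·1 + (1/4)·(-2) = 9/4
Highest expected payoff is 9/4, from Gamma.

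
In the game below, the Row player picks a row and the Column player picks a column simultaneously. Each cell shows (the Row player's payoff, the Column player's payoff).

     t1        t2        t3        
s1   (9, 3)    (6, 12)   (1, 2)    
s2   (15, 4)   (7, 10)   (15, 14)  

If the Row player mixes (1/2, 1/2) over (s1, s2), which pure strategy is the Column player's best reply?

Compute the Column player's expected payoff from each pure strategy against the given mix.
t1: (1/2)·3 + (1/2)·4 = 7/2
t2: (1/2)·12 + (1/2)·10 = 11
t3: (1/2)·2 + (1/2)·14 = 8
Highest expected payoff is 11, from t2.

t2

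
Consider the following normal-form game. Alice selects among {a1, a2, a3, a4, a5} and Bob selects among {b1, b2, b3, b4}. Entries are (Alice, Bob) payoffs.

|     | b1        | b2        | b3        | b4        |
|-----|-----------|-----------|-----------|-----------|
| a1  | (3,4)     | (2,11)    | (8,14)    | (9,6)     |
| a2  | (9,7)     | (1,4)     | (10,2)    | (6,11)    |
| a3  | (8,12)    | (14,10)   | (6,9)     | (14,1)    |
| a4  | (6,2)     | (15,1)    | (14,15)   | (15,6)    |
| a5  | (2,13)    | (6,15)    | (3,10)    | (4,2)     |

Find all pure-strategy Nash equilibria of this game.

A profile is a Nash equilibrium when each player is best-responding to the other.
Alice's best responses — vs b1: a2 (payoff 9); vs b2: a4 (payoff 15); vs b3: a4 (payoff 14); vs b4: a4 (payoff 15).
Bob's best responses — vs a1: b3 (payoff 14); vs a2: b4 (payoff 11); vs a3: b1 (payoff 12); vs a4: b3 (payoff 15); vs a5: b2 (payoff 15).
The only mutual best response is (a4, b3); neither player gains by switching there.

(a4, b3)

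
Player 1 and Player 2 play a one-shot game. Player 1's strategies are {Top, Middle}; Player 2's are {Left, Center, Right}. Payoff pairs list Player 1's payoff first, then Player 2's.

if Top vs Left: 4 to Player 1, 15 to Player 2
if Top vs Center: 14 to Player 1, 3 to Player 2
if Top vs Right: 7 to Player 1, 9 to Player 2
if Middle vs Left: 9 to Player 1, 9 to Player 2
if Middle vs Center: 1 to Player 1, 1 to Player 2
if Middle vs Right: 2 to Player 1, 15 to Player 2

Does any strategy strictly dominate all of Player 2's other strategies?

Check whether one of Player 2's strategies beats all alternatives regardless of what the opponent does.
Left is not dominant: against Middle, Right gives 15 > 9.
Center is not dominant: against Top, Left gives 15 > 3.
Right is not dominant: against Top, Left gives 15 > 9.
No single strategy is best against every opponent action.

No strictly dominant strategy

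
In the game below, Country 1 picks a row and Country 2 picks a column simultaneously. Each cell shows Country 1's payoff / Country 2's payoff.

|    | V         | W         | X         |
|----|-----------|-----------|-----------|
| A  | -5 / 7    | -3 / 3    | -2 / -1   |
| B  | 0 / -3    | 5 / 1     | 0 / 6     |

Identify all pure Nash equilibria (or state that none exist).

Find each player's best response to every opponent strategy; NE are the intersections.
Country 1's best responses — vs V: B (payoff 0); vs W: B (payoff 5); vs X: B (payoff 0).
Country 2's best responses — vs A: V (payoff 7); vs B: X (payoff 6).
The only mutual best response is (B, X); neither player gains by switching there.

(B, X)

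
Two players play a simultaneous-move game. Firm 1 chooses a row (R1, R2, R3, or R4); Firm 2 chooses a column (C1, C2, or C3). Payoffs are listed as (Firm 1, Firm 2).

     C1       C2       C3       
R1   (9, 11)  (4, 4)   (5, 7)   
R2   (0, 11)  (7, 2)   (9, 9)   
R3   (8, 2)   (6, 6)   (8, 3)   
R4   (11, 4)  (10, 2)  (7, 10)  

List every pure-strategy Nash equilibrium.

None

Find each player's best response to every opponent strategy; NE are the intersections.
Firm 1's best responses — vs C1: R4 (payoff 11); vs C2: R4 (payoff 10); vs C3: R2 (payoff 9).
Firm 2's best responses — vs R1: C1 (payoff 11); vs R2: C1 (payoff 11); vs R3: C2 (payoff 6); vs R4: C3 (payoff 10).
No cell has both players best-responding. For instance, Firm 1's best reply to C1 is R4, but against R4 Firm 2 prefers C3 over C1.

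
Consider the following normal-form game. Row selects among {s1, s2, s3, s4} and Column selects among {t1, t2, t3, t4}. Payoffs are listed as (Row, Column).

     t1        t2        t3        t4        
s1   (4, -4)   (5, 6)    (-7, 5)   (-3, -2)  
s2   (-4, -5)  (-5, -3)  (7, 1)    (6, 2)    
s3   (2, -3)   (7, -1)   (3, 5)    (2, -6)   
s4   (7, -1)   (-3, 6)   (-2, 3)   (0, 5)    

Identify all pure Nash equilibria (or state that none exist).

Find each player's best response to every opponent strategy; NE are the intersections.
Row's best responses — vs t1: s4 (payoff 7); vs t2: s3 (payoff 7); vs t3: s2 (payoff 7); vs t4: s2 (payoff 6).
Column's best responses — vs s1: t2 (payoff 6); vs s2: t4 (payoff 2); vs s3: t3 (payoff 5); vs s4: t2 (payoff 6).
The only mutual best response is (s2, t4); neither player gains by switching there.

(s2, t4)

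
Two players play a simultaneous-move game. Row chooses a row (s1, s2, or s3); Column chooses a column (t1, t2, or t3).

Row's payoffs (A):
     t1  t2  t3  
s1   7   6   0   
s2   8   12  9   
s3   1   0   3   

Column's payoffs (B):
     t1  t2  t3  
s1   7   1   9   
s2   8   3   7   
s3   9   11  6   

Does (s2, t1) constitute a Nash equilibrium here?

Holding Column at t1: Row gets 8 from s2, versus 7 from s1, 1 from s3. No profitable deviation for Row.
Holding Row at s2: Column gets 8 from t1, versus 3 from t2, 7 from t3. No profitable deviation for Column either.

Yes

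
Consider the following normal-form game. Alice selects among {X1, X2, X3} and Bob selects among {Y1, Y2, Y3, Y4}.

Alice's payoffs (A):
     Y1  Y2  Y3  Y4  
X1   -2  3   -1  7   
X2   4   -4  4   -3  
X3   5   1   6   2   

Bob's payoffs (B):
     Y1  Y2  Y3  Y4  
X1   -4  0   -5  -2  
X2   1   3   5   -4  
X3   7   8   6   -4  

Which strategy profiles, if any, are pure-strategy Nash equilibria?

Find each player's best response to every opponent strategy; NE are the intersections.
Alice's best responses — vs Y1: X3 (payoff 5); vs Y2: X1 (payoff 3); vs Y3: X3 (payoff 6); vs Y4: X1 (payoff 7).
Bob's best responses — vs X1: Y2 (payoff 0); vs X2: Y3 (payoff 5); vs X3: Y2 (payoff 8).
The only mutual best response is (X1, Y2); neither player gains by switching there.

(X1, Y2)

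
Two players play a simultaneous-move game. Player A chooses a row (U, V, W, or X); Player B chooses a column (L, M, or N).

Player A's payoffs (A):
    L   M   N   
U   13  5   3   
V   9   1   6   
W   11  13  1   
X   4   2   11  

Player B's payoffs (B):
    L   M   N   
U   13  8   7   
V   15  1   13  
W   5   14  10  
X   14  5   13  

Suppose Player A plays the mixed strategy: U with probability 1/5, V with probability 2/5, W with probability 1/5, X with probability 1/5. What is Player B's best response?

L

Player B's best reply maximizes expected payoff against the mix.
L: (1/5)·13 + (2/5)·15 + (1/5)·5 + (1/5)·14 = 62/5
M: (1/5)·8 + (2/5)·1 + (1/5)·14 + (1/5)·5 = 29/5
N: (1/5)·7 + (2/5)·13 + (1/5)·10 + (1/5)·13 = 56/5
Highest expected payoff is 62/5, from L.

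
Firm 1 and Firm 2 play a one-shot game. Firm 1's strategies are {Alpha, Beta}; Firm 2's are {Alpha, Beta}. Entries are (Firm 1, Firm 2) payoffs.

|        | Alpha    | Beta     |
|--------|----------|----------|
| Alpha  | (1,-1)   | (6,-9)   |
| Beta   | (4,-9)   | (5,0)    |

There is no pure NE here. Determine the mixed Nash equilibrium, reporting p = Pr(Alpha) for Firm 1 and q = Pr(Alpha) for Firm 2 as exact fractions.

In a mixed NE each player is indifferent between their pure strategies, so the opponent's mix sets the indifference.
Firm 2 indifferent between Alpha and Beta: p·(-1) + (1−p)·(-9) = p·(-9) + (1−p)·0 ⟹ (-9) + 8p = 0 + (-9)p ⟹ p = 9/17.
Firm 1 indifferent between Alpha and Beta: q·1 + (1−q)·6 = q·4 + (1−q)·5 ⟹ 6 + (-5)q = 5 + (-1)q ⟹ q = 1/4.

p = 9/17, q = 1/4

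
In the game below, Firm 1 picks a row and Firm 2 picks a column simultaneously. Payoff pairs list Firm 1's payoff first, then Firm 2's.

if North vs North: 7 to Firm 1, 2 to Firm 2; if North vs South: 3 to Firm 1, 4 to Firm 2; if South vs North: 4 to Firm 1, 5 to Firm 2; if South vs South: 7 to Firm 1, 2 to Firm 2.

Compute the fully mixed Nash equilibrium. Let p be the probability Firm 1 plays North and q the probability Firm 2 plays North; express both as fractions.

p = 3/5, q = 4/7

Each player's mixing probability is pinned down by making the *other* player indifferent.
Firm 2 indifferent between North and South: p·2 + (1−p)·5 = p·4 + (1−p)·2 ⟹ 5 + (-3)p = 2 + 2p ⟹ p = 3/5.
Firm 1 indifferent between North and South: q·7 + (1−q)·3 = q·4 + (1−q)·7 ⟹ 3 + 4q = 7 + (-3)q ⟹ q = 4/7.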